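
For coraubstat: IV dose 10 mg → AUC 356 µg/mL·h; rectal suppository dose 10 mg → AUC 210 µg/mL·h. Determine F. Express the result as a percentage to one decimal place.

F = 59.0%

F = (AUC_ev / D_ev) / (AUC_iv / D_iv)
  = (210/10) / (356/10)
  = 21 / 35.6 = 0.5899
  = 58.99%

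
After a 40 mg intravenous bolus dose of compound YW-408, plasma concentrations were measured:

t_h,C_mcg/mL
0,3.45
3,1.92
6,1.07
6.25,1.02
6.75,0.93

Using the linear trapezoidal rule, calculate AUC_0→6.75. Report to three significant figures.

AUC = 13.3 mcg/mL·h

Trapezoidal AUC_0→6.75:
  [0→3]: (3.45+1.92)/2 × 3 = 8.055
  [3→6]: (1.92+1.07)/2 × 3 = 4.485
  [6→6.25]: (1.07+1.02)/2 × 0.25 = 0.26125
  [6.25→6.75]: (1.02+0.93)/2 × 0.5 = 0.4875
  Sum = 13.28875 mcg/mL·h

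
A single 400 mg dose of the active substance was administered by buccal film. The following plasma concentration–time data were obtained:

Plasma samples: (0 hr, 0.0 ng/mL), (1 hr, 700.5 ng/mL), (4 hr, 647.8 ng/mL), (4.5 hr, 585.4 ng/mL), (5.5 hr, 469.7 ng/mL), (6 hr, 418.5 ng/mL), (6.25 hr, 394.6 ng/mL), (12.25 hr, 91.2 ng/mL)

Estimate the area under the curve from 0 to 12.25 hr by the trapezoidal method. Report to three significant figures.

AUC = 4990 ng/mL·hr

Trapezoidal AUC_0→12.25:
  [0→1]: (0.0+700.5)/2 × 1 = 350.25
  [1→4]: (700.5+647.8)/2 × 3 = 2022.45
  [4→4.5]: (647.8+585.4)/2 × 0.5 = 308.3
  [4.5→5.5]: (585.4+469.7)/2 × 1 = 527.55
  [5.5→6]: (469.7+418.5)/2 × 0.5 = 222.05
  [6→6.25]: (418.5+394.6)/2 × 0.25 = 101.6375
  [6.25→12.25]: (394.6+91.2)/2 × 6 = 1457.4
  Sum = 4989.6375 ng/mL·hr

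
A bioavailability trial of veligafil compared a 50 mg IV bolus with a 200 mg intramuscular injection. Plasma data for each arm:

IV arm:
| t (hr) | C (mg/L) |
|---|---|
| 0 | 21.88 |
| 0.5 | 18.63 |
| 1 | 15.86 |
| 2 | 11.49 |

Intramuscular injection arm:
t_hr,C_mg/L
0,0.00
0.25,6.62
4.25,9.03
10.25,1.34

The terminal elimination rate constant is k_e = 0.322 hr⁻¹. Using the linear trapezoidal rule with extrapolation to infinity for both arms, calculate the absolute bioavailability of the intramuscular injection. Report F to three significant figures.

Trapezoidal AUC_0→2 (IV):
  [0→0.5]: (21.88+18.63)/2 × 0.5 = 10.1275
  [0.5→1]: (18.63+15.86)/2 × 0.5 = 8.6225
  [1→2]: (15.86+11.49)/2 × 1 = 13.675
  Sum = 32.425 mg/L·hr
IV tail: 11.49/0.322 = 35.683; AUC_iv,0→∞ = 32.425 + 35.683 = 68.108 mg/L·hr
Trapezoidal AUC_0→10.25 (intramuscular injection):
  [0→0.25]: (0.00+6.62)/2 × 0.25 = 0.8275
  [0.25→4.25]: (6.62+9.03)/2 × 4 = 31.3
  [4.25→10.25]: (9.03+1.34)/2 × 6 = 31.11
  Sum = 63.2375 mg/L·hr
intramuscular injection tail: 1.34/0.322 = 4.161; AUC_ev,0→∞ = 63.2375 + 4.161 = 67.3985 mg/L·hr
F = (AUC_ev/D_ev)/(AUC_iv/D_iv) = (67.3985/200)/(68.108/50) = 0.3369925/1.36216 = 0.2474

F = 0.247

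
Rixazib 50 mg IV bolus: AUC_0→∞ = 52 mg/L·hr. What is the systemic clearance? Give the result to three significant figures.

CL = 0.962 L/hr

CL = Dose_iv / AUC_0→∞
   = 50 / 52 = 0.961538 L/hr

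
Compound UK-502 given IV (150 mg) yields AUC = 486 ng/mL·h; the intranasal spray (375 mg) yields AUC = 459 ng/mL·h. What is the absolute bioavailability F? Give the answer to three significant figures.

F = (AUC_ev / D_ev) / (AUC_iv / D_iv)
  = (459/375) / (486/150)
  = 1.224 / 3.24 = 0.3778

F = 0.378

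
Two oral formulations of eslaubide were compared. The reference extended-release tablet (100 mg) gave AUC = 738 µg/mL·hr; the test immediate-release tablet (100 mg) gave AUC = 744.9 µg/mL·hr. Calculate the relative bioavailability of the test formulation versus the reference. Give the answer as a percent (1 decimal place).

F_rel = (AUC_test/D_test) / (AUC_ref/D_ref)
      = (744.9/100) / (738/100)
      = 7.449 / 7.38 = 1.0093 = 100.93%

F_rel = 100.9%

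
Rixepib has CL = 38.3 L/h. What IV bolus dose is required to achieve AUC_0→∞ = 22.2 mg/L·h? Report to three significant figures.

Dose_iv = CL × AUC_0→∞
     = 38.3 × 22.2 = 850.26 mg

Dose = 850 mg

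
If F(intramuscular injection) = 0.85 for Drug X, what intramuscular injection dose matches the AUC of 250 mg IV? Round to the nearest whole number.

D_intramuscular = 294 mg

For equal systemic exposure: F × D_ev = D_iv
D_ev = D_iv / F = 250 / 0.85 = 294.118 mg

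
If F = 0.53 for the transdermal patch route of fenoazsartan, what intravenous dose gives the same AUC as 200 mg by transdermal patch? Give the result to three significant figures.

Systemic exposure from an extravascular dose = F × D_ev, so the equivalent IV dose is F × D_ev.
D_iv = F × D_ev = 0.53 × 200 = 106 mg

D_iv = 106 mg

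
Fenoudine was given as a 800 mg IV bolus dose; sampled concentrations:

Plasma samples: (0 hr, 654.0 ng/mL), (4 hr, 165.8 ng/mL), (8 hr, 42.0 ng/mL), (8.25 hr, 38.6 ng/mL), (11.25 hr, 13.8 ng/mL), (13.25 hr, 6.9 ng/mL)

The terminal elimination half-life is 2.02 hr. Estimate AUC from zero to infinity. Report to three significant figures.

Trapezoidal AUC_0→13.25:
  [0→4]: (654.0+165.8)/2 × 4 = 1639.6
  [4→8]: (165.8+42.0)/2 × 4 = 415.6
  [8→8.25]: (42.0+38.6)/2 × 0.25 = 10.075
  [8.25→11.25]: (38.6+13.8)/2 × 3 = 78.6
  [11.25→13.25]: (13.8+6.9)/2 × 2 = 20.7
  Sum = 2164.575 ng/mL·hr
k_e = ln2 / t½ = 0.693147 / 2.02 = 0.3431 hr^-1
Extrapolated tail: C_last / k_e = 6.9 / 0.3431 = 20.111
AUC_0→∞ = 2164.575 + 20.111 = 2184.686 ng/mL·hr

AUC = 2180 ng/mL·hr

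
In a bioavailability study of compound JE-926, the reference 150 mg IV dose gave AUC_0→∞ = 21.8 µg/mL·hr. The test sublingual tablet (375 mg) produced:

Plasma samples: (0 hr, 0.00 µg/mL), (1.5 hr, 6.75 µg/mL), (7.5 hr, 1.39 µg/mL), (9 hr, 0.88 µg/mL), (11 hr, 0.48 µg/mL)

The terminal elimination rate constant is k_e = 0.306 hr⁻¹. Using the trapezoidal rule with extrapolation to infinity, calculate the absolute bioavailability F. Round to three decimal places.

Trapezoidal AUC_0→11 (sublingual tablet):
  [0→1.5]: (0.00+6.75)/2 × 1.5 = 5.0625
  [1.5→7.5]: (6.75+1.39)/2 × 6 = 24.42
  [7.5→9]: (1.39+0.88)/2 × 1.5 = 1.7025
  [9→11]: (0.88+0.48)/2 × 2 = 1.36
  Sum = 32.545 µg/mL·hr
Tail: C_last/k_e = 0.48/0.306 = 1.569
AUC_0→∞ (sublingual tablet) = 32.545 + 1.569 = 34.114 µg/mL·hr
F = (AUC_ev/D_ev)/(AUC_iv/D_iv) = (34.114/375)/(21.8/150) = 0.0909707/0.145333 = 0.6259

F = 0.626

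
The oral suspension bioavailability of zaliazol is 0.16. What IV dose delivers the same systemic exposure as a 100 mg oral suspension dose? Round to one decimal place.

D_iv = 16.0 mg

Systemic exposure from an extravascular dose = F × D_ev, so the equivalent IV dose is F × D_ev.
D_iv = F × D_ev = 0.16 × 100 = 16 mg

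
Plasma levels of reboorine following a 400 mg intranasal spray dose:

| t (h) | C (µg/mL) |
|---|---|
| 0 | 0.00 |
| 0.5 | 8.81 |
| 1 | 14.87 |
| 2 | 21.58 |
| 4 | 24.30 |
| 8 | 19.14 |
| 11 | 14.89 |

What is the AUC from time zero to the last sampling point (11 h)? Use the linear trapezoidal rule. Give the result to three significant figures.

AUC = 210 µg/mL·h

Trapezoidal AUC_0→11:
  [0→0.5]: (0.00+8.81)/2 × 0.5 = 2.2025
  [0.5→1]: (8.81+14.87)/2 × 0.5 = 5.92
  [1→2]: (14.87+21.58)/2 × 1 = 18.225
  [2→4]: (21.58+24.30)/2 × 2 = 45.88
  [4→8]: (24.30+19.14)/2 × 4 = 86.88
  [8→11]: (19.14+14.89)/2 × 3 = 51.045
  Sum = 210.1525 µg/mL·h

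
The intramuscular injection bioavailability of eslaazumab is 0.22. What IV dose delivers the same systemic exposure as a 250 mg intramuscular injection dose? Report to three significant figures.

Systemic exposure from an extravascular dose = F × D_ev, so the equivalent IV dose is F × D_ev.
D_iv = F × D_ev = 0.22 × 250 = 55 mg

D_iv = 55.0 mg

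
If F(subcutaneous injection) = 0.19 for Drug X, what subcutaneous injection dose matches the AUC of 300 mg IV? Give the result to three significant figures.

For equal systemic exposure: F × D_ev = D_iv
D_ev = D_iv / F = 300 / 0.19 = 1578.95 mg

D_subcutaneous = 1580 mg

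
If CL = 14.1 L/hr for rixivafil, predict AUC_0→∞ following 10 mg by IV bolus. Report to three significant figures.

AUC = 0.709 mg/L·hr

AUC_0→∞ = Dose_iv / CL
        = 10 / 14.1 = 0.70922 mg/L·hr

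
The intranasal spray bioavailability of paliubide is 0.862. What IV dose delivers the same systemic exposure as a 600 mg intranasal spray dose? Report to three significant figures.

Systemic exposure from an extravascular dose = F × D_ev, so the equivalent IV dose is F × D_ev.
D_iv = F × D_ev = 0.862 × 600 = 517.2 mg

D_iv = 517 mg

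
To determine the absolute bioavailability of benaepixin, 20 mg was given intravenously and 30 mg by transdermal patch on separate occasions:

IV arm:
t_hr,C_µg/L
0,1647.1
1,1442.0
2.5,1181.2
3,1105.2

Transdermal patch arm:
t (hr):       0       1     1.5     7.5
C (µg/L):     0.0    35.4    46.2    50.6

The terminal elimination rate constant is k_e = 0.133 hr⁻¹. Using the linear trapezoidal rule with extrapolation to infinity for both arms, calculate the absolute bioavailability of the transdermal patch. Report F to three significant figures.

F = 0.0381

Trapezoidal AUC_0→3 (IV):
  [0→1]: (1647.1+1442.0)/2 × 1 = 1544.55
  [1→2.5]: (1442.0+1181.2)/2 × 1.5 = 1967.4
  [2.5→3]: (1181.2+1105.2)/2 × 0.5 = 571.6
  Sum = 4083.55 µg/L·hr
IV tail: 1105.2/0.133 = 8309.774; AUC_iv,0→∞ = 4083.55 + 8309.774 = 12393.324 µg/L·hr
Trapezoidal AUC_0→7.5 (transdermal patch):
  [0→1]: (0.0+35.4)/2 × 1 = 17.7
  [1→1.5]: (35.4+46.2)/2 × 0.5 = 20.4
  [1.5→7.5]: (46.2+50.6)/2 × 6 = 290.4
  Sum = 328.5 µg/L·hr
transdermal patch tail: 50.6/0.133 = 380.451; AUC_ev,0→∞ = 328.5 + 380.451 = 708.951 µg/L·hr
F = (AUC_ev/D_ev)/(AUC_iv/D_iv) = (708.951/30)/(12393.324/20) = 23.6317/619.6662 = 0.0381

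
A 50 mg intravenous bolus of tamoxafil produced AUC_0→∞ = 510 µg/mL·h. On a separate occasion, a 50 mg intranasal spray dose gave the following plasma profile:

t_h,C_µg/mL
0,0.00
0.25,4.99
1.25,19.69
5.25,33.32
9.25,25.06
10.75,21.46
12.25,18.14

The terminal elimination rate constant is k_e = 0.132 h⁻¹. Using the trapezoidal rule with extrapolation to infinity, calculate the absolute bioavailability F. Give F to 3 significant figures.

Trapezoidal AUC_0→12.25 (intranasal spray):
  [0→0.25]: (0.00+4.99)/2 × 0.25 = 0.62375
  [0.25→1.25]: (4.99+19.69)/2 × 1 = 12.34
  [1.25→5.25]: (19.69+33.32)/2 × 4 = 106.02
  [5.25→9.25]: (33.32+25.06)/2 × 4 = 116.76
  [9.25→10.75]: (25.06+21.46)/2 × 1.5 = 34.89
  [10.75→12.25]: (21.46+18.14)/2 × 1.5 = 29.7
  Sum = 300.33375 µg/mL·h
Tail: C_last/k_e = 18.14/0.132 = 137.424
AUC_0→∞ (intranasal spray) = 300.33375 + 137.424 = 437.75775 µg/mL·h
F = (AUC_ev/D_ev)/(AUC_iv/D_iv) = (437.75775/50)/(510/50) = 8.755155/10.2 = 0.8583

F = 0.858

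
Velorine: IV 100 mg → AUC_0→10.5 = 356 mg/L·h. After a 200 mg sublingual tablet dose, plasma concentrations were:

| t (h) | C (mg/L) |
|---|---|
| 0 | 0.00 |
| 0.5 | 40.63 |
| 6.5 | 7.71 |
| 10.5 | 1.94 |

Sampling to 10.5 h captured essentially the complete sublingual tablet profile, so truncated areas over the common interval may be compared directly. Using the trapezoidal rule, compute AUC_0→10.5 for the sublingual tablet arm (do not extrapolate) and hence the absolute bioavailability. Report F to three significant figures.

F = 0.245

Trapezoidal AUC_0→10.5 (sublingual tablet):
  [0→0.5]: (0.00+40.63)/2 × 0.5 = 10.1575
  [0.5→6.5]: (40.63+7.71)/2 × 6 = 145.02
  [6.5→10.5]: (7.71+1.94)/2 × 4 = 19.3
  Sum = 174.4775 mg/L·h
F = (AUC_ev/D_ev)/(AUC_iv/D_iv) = (174.4775/200)/(356/100) = 0.8723875/3.56 = 0.2451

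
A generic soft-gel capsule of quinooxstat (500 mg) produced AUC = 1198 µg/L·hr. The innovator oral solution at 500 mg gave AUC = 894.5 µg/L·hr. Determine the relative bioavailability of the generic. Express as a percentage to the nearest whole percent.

F_rel = (AUC_test/D_test) / (AUC_ref/D_ref)
      = (1198/500) / (894.5/500)
      = 2.396 / 1.789 = 1.3393 = 133.93%

F_rel = 134%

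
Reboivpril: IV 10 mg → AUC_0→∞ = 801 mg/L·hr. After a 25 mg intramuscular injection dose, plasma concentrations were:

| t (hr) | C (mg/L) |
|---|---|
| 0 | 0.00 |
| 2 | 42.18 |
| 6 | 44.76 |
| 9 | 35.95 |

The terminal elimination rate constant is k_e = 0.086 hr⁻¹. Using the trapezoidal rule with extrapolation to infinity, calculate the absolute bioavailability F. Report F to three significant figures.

F = 0.377

Trapezoidal AUC_0→9 (intramuscular injection):
  [0→2]: (0.00+42.18)/2 × 2 = 42.18
  [2→6]: (42.18+44.76)/2 × 4 = 173.88
  [6→9]: (44.76+35.95)/2 × 3 = 121.065
  Sum = 337.125 mg/L·hr
Tail: C_last/k_e = 35.95/0.086 = 418.023
AUC_0→∞ (intramuscular injection) = 337.125 + 418.023 = 755.148 mg/L·hr
F = (AUC_ev/D_ev)/(AUC_iv/D_iv) = (755.148/25)/(801/10) = 30.20592/80.1 = 0.3771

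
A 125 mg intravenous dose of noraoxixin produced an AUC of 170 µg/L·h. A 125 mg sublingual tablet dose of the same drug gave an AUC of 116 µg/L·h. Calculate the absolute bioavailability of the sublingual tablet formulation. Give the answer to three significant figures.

F = (AUC_ev / D_ev) / (AUC_iv / D_iv)
  = (116/125) / (170/125)
  = 0.928 / 1.36 = 0.6824

F = 0.682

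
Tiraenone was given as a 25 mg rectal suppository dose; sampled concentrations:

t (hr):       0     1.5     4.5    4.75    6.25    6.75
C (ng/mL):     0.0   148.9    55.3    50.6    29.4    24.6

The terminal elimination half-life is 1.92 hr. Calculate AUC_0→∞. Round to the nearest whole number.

Trapezoidal AUC_0→6.75:
  [0→1.5]: (0.0+148.9)/2 × 1.5 = 111.675
  [1.5→4.5]: (148.9+55.3)/2 × 3 = 306.3
  [4.5→4.75]: (55.3+50.6)/2 × 0.25 = 13.2375
  [4.75→6.25]: (50.6+29.4)/2 × 1.5 = 60.0
  [6.25→6.75]: (29.4+24.6)/2 × 0.5 = 13.5
  Sum = 504.7125 ng/mL·hr
k_e = ln2 / t½ = 0.693147 / 1.92 = 0.3610 hr^-1
Extrapolated tail: C_last / k_e = 24.6 / 0.361 = 68.144
AUC_0→∞ = 504.7125 + 68.144 = 572.8565 ng/mL·hr

AUC = 573 ng/mL·hr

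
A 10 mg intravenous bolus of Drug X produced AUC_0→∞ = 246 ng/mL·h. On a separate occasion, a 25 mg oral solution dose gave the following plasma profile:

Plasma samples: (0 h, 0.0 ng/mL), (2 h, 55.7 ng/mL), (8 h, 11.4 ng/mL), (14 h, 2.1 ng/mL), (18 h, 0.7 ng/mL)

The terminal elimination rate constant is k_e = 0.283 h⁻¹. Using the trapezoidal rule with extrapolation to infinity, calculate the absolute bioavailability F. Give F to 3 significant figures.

F = 0.497

Trapezoidal AUC_0→18 (oral solution):
  [0→2]: (0.0+55.7)/2 × 2 = 55.7
  [2→8]: (55.7+11.4)/2 × 6 = 201.3
  [8→14]: (11.4+2.1)/2 × 6 = 40.5
  [14→18]: (2.1+0.7)/2 × 4 = 5.6
  Sum = 303.1 ng/mL·h
Tail: C_last/k_e = 0.7/0.283 = 2.473
AUC_0→∞ (oral solution) = 303.1 + 2.473 = 305.573 ng/mL·h
F = (AUC_ev/D_ev)/(AUC_iv/D_iv) = (305.573/25)/(246/10) = 12.22292/24.6 = 0.4969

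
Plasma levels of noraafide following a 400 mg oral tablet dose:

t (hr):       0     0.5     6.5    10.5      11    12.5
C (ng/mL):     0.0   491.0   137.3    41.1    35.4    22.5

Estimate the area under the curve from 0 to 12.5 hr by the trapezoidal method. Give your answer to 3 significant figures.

AUC = 2430 ng/mL·hr

Trapezoidal AUC_0→12.5:
  [0→0.5]: (0.0+491.0)/2 × 0.5 = 122.75
  [0.5→6.5]: (491.0+137.3)/2 × 6 = 1884.9
  [6.5→10.5]: (137.3+41.1)/2 × 4 = 356.8
  [10.5→11]: (41.1+35.4)/2 × 0.5 = 19.125
  [11→12.5]: (35.4+22.5)/2 × 1.5 = 43.425
  Sum = 2427.0 ng/mL·hr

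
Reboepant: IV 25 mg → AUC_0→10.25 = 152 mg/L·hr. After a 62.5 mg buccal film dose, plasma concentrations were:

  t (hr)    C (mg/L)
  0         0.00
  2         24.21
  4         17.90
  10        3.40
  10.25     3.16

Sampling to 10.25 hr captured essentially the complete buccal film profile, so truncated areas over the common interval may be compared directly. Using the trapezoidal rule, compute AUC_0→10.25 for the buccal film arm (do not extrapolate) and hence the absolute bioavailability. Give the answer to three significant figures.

Trapezoidal AUC_0→10.25 (buccal film):
  [0→2]: (0.00+24.21)/2 × 2 = 24.21
  [2→4]: (24.21+17.90)/2 × 2 = 42.11
  [4→10]: (17.90+3.40)/2 × 6 = 63.9
  [10→10.25]: (3.40+3.16)/2 × 0.25 = 0.82
  Sum = 131.04 mg/L·hr
F = (AUC_ev/D_ev)/(AUC_iv/D_iv) = (131.04/62.5)/(152/25) = 2.09664/6.08 = 0.3448

F = 0.345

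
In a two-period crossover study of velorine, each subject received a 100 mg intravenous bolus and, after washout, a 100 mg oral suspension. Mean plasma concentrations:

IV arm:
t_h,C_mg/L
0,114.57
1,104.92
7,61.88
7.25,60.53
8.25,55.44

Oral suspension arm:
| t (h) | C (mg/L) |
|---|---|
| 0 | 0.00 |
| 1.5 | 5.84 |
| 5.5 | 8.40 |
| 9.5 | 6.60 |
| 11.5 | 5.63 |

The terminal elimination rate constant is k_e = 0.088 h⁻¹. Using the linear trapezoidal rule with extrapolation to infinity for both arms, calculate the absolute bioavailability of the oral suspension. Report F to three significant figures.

F = 0.106

Trapezoidal AUC_0→8.25 (IV):
  [0→1]: (114.57+104.92)/2 × 1 = 109.745
  [1→7]: (104.92+61.88)/2 × 6 = 500.4
  [7→7.25]: (61.88+60.53)/2 × 0.25 = 15.30125
  [7.25→8.25]: (60.53+55.44)/2 × 1 = 57.985
  Sum = 683.43125 mg/L·h
IV tail: 55.44/0.088 = 630.000; AUC_iv,0→∞ = 683.43125 + 630.000 = 1313.43125 mg/L·h
Trapezoidal AUC_0→11.5 (oral suspension):
  [0→1.5]: (0.00+5.84)/2 × 1.5 = 4.38
  [1.5→5.5]: (5.84+8.40)/2 × 4 = 28.48
  [5.5→9.5]: (8.40+6.60)/2 × 4 = 30.0
  [9.5→11.5]: (6.60+5.63)/2 × 2 = 12.23
  Sum = 75.09 mg/L·h
oral suspension tail: 5.63/0.088 = 63.977; AUC_ev,0→∞ = 75.09 + 63.977 = 139.067 mg/L·h
F = (AUC_ev/D_ev)/(AUC_iv/D_iv) = (139.067/100)/(1313.43125/100) = 1.39067/13.1343 = 0.1059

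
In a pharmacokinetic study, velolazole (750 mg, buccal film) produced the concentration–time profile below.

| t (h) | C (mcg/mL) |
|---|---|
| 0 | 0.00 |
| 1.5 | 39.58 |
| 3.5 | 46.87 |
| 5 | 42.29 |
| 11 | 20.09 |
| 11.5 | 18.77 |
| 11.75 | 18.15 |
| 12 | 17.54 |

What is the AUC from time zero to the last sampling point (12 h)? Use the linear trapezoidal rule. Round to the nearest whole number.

AUC = 389 mcg/mL·h

Trapezoidal AUC_0→12:
  [0→1.5]: (0.00+39.58)/2 × 1.5 = 29.685
  [1.5→3.5]: (39.58+46.87)/2 × 2 = 86.45
  [3.5→5]: (46.87+42.29)/2 × 1.5 = 66.87
  [5→11]: (42.29+20.09)/2 × 6 = 187.14
  [11→11.5]: (20.09+18.77)/2 × 0.5 = 9.715
  [11.5→11.75]: (18.77+18.15)/2 × 0.25 = 4.615
  [11.75→12]: (18.15+17.54)/2 × 0.25 = 4.46125
  Sum = 388.93625 mcg/mL·h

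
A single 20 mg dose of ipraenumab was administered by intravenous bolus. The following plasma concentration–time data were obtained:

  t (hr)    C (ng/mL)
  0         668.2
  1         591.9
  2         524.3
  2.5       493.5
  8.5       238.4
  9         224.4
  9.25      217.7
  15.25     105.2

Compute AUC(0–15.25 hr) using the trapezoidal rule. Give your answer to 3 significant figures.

Trapezoidal AUC_0→15.25:
  [0→1]: (668.2+591.9)/2 × 1 = 630.05
  [1→2]: (591.9+524.3)/2 × 1 = 558.1
  [2→2.5]: (524.3+493.5)/2 × 0.5 = 254.45
  [2.5→8.5]: (493.5+238.4)/2 × 6 = 2195.7
  [8.5→9]: (238.4+224.4)/2 × 0.5 = 115.7
  [9→9.25]: (224.4+217.7)/2 × 0.25 = 55.2625
  [9.25→15.25]: (217.7+105.2)/2 × 6 = 968.7
  Sum = 4777.9625 ng/mL·hr

AUC = 4780 ng/mL·hr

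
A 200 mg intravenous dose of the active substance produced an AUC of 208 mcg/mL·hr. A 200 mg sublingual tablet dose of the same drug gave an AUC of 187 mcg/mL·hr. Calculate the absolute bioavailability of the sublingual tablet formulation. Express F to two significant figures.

F = 0.90

F = (AUC_ev / D_ev) / (AUC_iv / D_iv)
  = (187/200) / (208/200)
  = 0.935 / 1.04 = 0.8990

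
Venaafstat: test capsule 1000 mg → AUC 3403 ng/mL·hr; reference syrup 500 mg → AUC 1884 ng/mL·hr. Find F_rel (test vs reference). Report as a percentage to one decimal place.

F_rel = (AUC_test/D_test) / (AUC_ref/D_ref)
      = (3403/1000) / (1884/500)
      = 3.403 / 3.768 = 0.9031 = 90.31%

F_rel = 90.3%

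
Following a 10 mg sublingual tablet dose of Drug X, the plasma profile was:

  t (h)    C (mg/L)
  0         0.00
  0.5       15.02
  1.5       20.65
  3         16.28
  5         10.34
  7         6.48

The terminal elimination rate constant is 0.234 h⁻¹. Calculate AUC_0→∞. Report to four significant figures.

Trapezoidal AUC_0→7:
  [0→0.5]: (0.00+15.02)/2 × 0.5 = 3.755
  [0.5→1.5]: (15.02+20.65)/2 × 1 = 17.835
  [1.5→3]: (20.65+16.28)/2 × 1.5 = 27.6975
  [3→5]: (16.28+10.34)/2 × 2 = 26.62
  [5→7]: (10.34+6.48)/2 × 2 = 16.82
  Sum = 92.7275 mg/L·h
Extrapolated tail: C_last / k_e = 6.48 / 0.234 = 27.692
AUC_0→∞ = 92.7275 + 27.692 = 120.4195 mg/L·h

AUC = 120.4 mg/L·h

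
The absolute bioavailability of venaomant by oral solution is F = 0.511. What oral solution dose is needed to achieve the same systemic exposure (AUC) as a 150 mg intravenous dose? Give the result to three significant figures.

For equal systemic exposure: F × D_ev = D_iv
D_ev = D_iv / F = 150 / 0.511 = 293.542 mg

D_oral = 294 mg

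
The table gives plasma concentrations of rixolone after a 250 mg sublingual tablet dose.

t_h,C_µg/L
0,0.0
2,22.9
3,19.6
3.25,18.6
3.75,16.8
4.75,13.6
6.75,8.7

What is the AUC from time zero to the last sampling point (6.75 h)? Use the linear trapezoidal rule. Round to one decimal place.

AUC = 95.3 µg/L·h

Trapezoidal AUC_0→6.75:
  [0→2]: (0.0+22.9)/2 × 2 = 22.9
  [2→3]: (22.9+19.6)/2 × 1 = 21.25
  [3→3.25]: (19.6+18.6)/2 × 0.25 = 4.775
  [3.25→3.75]: (18.6+16.8)/2 × 0.5 = 8.85
  [3.75→4.75]: (16.8+13.6)/2 × 1 = 15.2
  [4.75→6.75]: (13.6+8.7)/2 × 2 = 22.3
  Sum = 95.275 µg/L·h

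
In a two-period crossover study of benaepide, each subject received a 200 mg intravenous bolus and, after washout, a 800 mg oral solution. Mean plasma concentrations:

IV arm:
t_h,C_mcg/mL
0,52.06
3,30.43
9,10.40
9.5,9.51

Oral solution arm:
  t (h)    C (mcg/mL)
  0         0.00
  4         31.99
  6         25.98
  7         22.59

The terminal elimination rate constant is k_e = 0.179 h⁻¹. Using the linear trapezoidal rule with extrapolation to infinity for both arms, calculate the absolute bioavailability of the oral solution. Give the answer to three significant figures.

Trapezoidal AUC_0→9.5 (IV):
  [0→3]: (52.06+30.43)/2 × 3 = 123.735
  [3→9]: (30.43+10.40)/2 × 6 = 122.49
  [9→9.5]: (10.40+9.51)/2 × 0.5 = 4.9775
  Sum = 251.2025 mcg/mL·h
IV tail: 9.51/0.179 = 53.128; AUC_iv,0→∞ = 251.2025 + 53.128 = 304.3305 mcg/mL·h
Trapezoidal AUC_0→7 (oral solution):
  [0→4]: (0.00+31.99)/2 × 4 = 63.98
  [4→6]: (31.99+25.98)/2 × 2 = 57.97
  [6→7]: (25.98+22.59)/2 × 1 = 24.285
  Sum = 146.235 mcg/mL·h
oral solution tail: 22.59/0.179 = 126.201; AUC_ev,0→∞ = 146.235 + 126.201 = 272.436 mcg/mL·h
F = (AUC_ev/D_ev)/(AUC_iv/D_iv) = (272.436/800)/(304.3305/200) = 0.340545/1.5216525 = 0.2238

F = 0.224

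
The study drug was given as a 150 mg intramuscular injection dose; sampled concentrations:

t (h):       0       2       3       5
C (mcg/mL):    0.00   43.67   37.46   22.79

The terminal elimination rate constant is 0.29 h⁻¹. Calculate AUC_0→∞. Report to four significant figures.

Trapezoidal AUC_0→5:
  [0→2]: (0.00+43.67)/2 × 2 = 43.67
  [2→3]: (43.67+37.46)/2 × 1 = 40.565
  [3→5]: (37.46+22.79)/2 × 2 = 60.25
  Sum = 144.485 mcg/mL·h
Extrapolated tail: C_last / k_e = 22.79 / 0.29 = 78.586
AUC_0→∞ = 144.485 + 78.586 = 223.071 mcg/mL·h

AUC = 223.1 mcg/mL·h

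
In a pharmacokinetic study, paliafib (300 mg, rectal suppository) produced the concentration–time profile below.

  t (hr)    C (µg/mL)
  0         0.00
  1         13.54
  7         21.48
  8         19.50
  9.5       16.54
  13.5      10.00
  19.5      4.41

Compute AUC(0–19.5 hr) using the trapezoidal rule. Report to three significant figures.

Trapezoidal AUC_0→19.5:
  [0→1]: (0.00+13.54)/2 × 1 = 6.77
  [1→7]: (13.54+21.48)/2 × 6 = 105.06
  [7→8]: (21.48+19.50)/2 × 1 = 20.49
  [8→9.5]: (19.50+16.54)/2 × 1.5 = 27.03
  [9.5→13.5]: (16.54+10.00)/2 × 4 = 53.08
  [13.5→19.5]: (10.00+4.41)/2 × 6 = 43.23
  Sum = 255.66 µg/mL·hr

AUC = 256 µg/mL·hr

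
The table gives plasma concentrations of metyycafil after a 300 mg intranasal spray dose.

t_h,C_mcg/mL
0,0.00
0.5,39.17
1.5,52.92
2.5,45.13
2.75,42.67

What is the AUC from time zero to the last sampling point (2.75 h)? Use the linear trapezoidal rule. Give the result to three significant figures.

AUC = 116 mcg/mL·h

Trapezoidal AUC_0→2.75:
  [0→0.5]: (0.00+39.17)/2 × 0.5 = 9.7925
  [0.5→1.5]: (39.17+52.92)/2 × 1 = 46.045
  [1.5→2.5]: (52.92+45.13)/2 × 1 = 49.025
  [2.5→2.75]: (45.13+42.67)/2 × 0.25 = 10.975
  Sum = 115.8375 mcg/mL·h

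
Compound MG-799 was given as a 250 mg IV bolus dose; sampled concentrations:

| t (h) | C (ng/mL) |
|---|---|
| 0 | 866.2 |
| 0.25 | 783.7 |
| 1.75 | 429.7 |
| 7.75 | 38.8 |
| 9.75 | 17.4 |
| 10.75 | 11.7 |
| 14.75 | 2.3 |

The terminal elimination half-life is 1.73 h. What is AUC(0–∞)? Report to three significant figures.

AUC = 2630 ng/mL·h

Trapezoidal AUC_0→14.75:
  [0→0.25]: (866.2+783.7)/2 × 0.25 = 206.2375
  [0.25→1.75]: (783.7+429.7)/2 × 1.5 = 910.05
  [1.75→7.75]: (429.7+38.8)/2 × 6 = 1405.5
  [7.75→9.75]: (38.8+17.4)/2 × 2 = 56.2
  [9.75→10.75]: (17.4+11.7)/2 × 1 = 14.55
  [10.75→14.75]: (11.7+2.3)/2 × 4 = 28.0
  Sum = 2620.5375 ng/mL·h
k_e = ln2 / t½ = 0.693147 / 1.73 = 0.4007 h^-1
Extrapolated tail: C_last / k_e = 2.3 / 0.4007 = 5.740
AUC_0→∞ = 2620.5375 + 5.740 = 2626.2775 ng/mL·h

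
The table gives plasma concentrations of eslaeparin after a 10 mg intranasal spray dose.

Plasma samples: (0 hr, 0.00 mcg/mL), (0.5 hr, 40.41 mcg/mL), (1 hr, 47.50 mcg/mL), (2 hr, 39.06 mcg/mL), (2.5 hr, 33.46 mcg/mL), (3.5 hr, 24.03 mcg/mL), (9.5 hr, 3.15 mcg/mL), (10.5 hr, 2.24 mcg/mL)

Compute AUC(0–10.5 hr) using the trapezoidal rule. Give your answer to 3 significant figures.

AUC = 206 mcg/mL·hr

Trapezoidal AUC_0→10.5:
  [0→0.5]: (0.00+40.41)/2 × 0.5 = 10.1025
  [0.5→1]: (40.41+47.50)/2 × 0.5 = 21.9775
  [1→2]: (47.50+39.06)/2 × 1 = 43.28
  [2→2.5]: (39.06+33.46)/2 × 0.5 = 18.13
  [2.5→3.5]: (33.46+24.03)/2 × 1 = 28.745
  [3.5→9.5]: (24.03+3.15)/2 × 6 = 81.54
  [9.5→10.5]: (3.15+2.24)/2 × 1 = 2.695
  Sum = 206.47 mcg/mL·hr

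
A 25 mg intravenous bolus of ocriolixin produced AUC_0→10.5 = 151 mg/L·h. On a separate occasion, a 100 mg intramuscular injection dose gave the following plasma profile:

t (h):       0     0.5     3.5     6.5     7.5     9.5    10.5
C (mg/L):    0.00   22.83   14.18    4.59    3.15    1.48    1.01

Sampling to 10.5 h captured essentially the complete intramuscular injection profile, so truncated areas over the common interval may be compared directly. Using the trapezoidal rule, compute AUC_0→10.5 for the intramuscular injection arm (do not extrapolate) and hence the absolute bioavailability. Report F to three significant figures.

F = 0.164

Trapezoidal AUC_0→10.5 (intramuscular injection):
  [0→0.5]: (0.00+22.83)/2 × 0.5 = 5.7075
  [0.5→3.5]: (22.83+14.18)/2 × 3 = 55.515
  [3.5→6.5]: (14.18+4.59)/2 × 3 = 28.155
  [6.5→7.5]: (4.59+3.15)/2 × 1 = 3.87
  [7.5→9.5]: (3.15+1.48)/2 × 2 = 4.63
  [9.5→10.5]: (1.48+1.01)/2 × 1 = 1.245
  Sum = 99.1225 mg/L·h
F = (AUC_ev/D_ev)/(AUC_iv/D_iv) = (99.1225/100)/(151/25) = 0.991225/6.04 = 0.1641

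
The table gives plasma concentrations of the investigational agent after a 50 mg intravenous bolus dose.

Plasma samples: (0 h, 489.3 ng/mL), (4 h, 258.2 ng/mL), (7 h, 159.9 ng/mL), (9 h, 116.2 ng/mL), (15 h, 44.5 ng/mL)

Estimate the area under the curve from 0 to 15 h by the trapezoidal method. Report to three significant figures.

Trapezoidal AUC_0→15:
  [0→4]: (489.3+258.2)/2 × 4 = 1495.0
  [4→7]: (258.2+159.9)/2 × 3 = 627.15
  [7→9]: (159.9+116.2)/2 × 2 = 276.1
  [9→15]: (116.2+44.5)/2 × 6 = 482.1
  Sum = 2880.35 ng/mL·h

AUC = 2880 ng/mL·h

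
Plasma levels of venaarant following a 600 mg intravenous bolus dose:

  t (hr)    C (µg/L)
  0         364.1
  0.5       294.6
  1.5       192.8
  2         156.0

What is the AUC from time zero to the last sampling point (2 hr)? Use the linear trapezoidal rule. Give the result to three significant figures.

Trapezoidal AUC_0→2:
  [0→0.5]: (364.1+294.6)/2 × 0.5 = 164.675
  [0.5→1.5]: (294.6+192.8)/2 × 1 = 243.7
  [1.5→2]: (192.8+156.0)/2 × 0.5 = 87.2
  Sum = 495.575 µg/L·hr

AUC = 496 µg/L·hr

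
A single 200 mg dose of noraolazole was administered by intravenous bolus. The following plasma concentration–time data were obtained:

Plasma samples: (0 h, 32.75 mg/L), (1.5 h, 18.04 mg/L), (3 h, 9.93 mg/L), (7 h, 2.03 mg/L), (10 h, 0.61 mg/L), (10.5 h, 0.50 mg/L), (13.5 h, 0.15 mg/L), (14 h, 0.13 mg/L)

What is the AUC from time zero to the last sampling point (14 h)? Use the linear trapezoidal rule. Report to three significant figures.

AUC = 88.3 mg/L·h

Trapezoidal AUC_0→14:
  [0→1.5]: (32.75+18.04)/2 × 1.5 = 38.0925
  [1.5→3]: (18.04+9.93)/2 × 1.5 = 20.9775
  [3→7]: (9.93+2.03)/2 × 4 = 23.92
  [7→10]: (2.03+0.61)/2 × 3 = 3.96
  [10→10.5]: (0.61+0.50)/2 × 0.5 = 0.2775
  [10.5→13.5]: (0.50+0.15)/2 × 3 = 0.975
  [13.5→14]: (0.15+0.13)/2 × 0.5 = 0.07
  Sum = 88.2725 mg/L·h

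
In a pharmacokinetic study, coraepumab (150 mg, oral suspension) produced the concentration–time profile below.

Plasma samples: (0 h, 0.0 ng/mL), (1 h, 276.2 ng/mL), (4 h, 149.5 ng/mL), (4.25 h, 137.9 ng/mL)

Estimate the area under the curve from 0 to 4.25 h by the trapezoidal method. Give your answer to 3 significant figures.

AUC = 813 ng/mL·h

Trapezoidal AUC_0→4.25:
  [0→1]: (0.0+276.2)/2 × 1 = 138.1
  [1→4]: (276.2+149.5)/2 × 3 = 638.55
  [4→4.25]: (149.5+137.9)/2 × 0.25 = 35.925
  Sum = 812.575 ng/mL·h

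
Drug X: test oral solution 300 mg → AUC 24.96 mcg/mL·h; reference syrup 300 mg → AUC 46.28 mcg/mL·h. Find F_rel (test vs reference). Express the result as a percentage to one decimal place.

F_rel = (AUC_test/D_test) / (AUC_ref/D_ref)
      = (24.96/300) / (46.28/300)
      = 0.0832 / 0.154267 = 0.5393 = 53.93%

F_rel = 53.9%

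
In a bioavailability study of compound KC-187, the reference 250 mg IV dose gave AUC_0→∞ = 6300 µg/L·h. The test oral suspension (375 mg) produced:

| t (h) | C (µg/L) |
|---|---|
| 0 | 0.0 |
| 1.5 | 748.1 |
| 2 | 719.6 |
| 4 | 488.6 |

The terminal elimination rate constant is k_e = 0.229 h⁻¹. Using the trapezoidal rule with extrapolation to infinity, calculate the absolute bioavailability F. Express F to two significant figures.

F = 0.45

Trapezoidal AUC_0→4 (oral suspension):
  [0→1.5]: (0.0+748.1)/2 × 1.5 = 561.075
  [1.5→2]: (748.1+719.6)/2 × 0.5 = 366.925
  [2→4]: (719.6+488.6)/2 × 2 = 1208.2
  Sum = 2136.2 µg/L·h
Tail: C_last/k_e = 488.6/0.229 = 2133.624
AUC_0→∞ (oral suspension) = 2136.2 + 2133.624 = 4269.824 µg/L·h
F = (AUC_ev/D_ev)/(AUC_iv/D_iv) = (4269.824/375)/(6300/250) = 11.3862/25.2 = 0.4518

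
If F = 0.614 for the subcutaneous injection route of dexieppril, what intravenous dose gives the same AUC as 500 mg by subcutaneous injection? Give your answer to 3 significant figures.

Systemic exposure from an extravascular dose = F × D_ev, so the equivalent IV dose is F × D_ev.
D_iv = F × D_ev = 0.614 × 500 = 307 mg

D_iv = 307 mg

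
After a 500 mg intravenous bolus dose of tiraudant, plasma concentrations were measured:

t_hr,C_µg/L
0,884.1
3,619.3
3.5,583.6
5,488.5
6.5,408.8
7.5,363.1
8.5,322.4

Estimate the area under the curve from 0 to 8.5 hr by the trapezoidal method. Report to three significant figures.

AUC = 4760 µg/L·hr

Trapezoidal AUC_0→8.5:
  [0→3]: (884.1+619.3)/2 × 3 = 2255.1
  [3→3.5]: (619.3+583.6)/2 × 0.5 = 300.725
  [3.5→5]: (583.6+488.5)/2 × 1.5 = 804.075
  [5→6.5]: (488.5+408.8)/2 × 1.5 = 672.975
  [6.5→7.5]: (408.8+363.1)/2 × 1 = 385.95
  [7.5→8.5]: (363.1+322.4)/2 × 1 = 342.75
  Sum = 4761.575 µg/L·hr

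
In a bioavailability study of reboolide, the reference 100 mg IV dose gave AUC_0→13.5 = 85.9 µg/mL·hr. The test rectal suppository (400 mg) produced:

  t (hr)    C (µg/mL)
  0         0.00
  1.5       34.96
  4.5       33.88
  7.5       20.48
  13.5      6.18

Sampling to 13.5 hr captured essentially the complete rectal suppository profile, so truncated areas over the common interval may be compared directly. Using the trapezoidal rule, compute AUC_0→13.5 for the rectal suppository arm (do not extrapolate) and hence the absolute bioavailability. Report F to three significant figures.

Trapezoidal AUC_0→13.5 (rectal suppository):
  [0→1.5]: (0.00+34.96)/2 × 1.5 = 26.22
  [1.5→4.5]: (34.96+33.88)/2 × 3 = 103.26
  [4.5→7.5]: (33.88+20.48)/2 × 3 = 81.54
  [7.5→13.5]: (20.48+6.18)/2 × 6 = 79.98
  Sum = 291.0 µg/mL·hr
F = (AUC_ev/D_ev)/(AUC_iv/D_iv) = (291.0/400)/(85.9/100) = 0.7275/0.859 = 0.8469

F = 0.847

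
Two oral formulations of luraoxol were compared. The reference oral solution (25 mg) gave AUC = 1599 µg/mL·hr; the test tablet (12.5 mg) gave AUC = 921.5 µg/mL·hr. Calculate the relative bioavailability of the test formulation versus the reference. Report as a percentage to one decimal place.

F_rel = (AUC_test/D_test) / (AUC_ref/D_ref)
      = (921.5/12.5) / (1599/25)
      = 73.72 / 63.96 = 1.1526 = 115.26%

F_rel = 115.3%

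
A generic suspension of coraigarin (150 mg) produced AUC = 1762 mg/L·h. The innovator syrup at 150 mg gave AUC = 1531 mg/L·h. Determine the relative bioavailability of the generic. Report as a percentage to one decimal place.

F_rel = 115.1%

F_rel = (AUC_test/D_test) / (AUC_ref/D_ref)
      = (1762/150) / (1531/150)
      = 11.7467 / 10.2067 = 1.1509 = 115.09%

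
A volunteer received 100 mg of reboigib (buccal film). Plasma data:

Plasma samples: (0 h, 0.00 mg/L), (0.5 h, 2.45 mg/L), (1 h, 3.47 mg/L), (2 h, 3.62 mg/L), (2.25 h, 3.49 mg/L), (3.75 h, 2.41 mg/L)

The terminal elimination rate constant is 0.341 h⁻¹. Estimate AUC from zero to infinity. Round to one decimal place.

Trapezoidal AUC_0→3.75:
  [0→0.5]: (0.00+2.45)/2 × 0.5 = 0.6125
  [0.5→1]: (2.45+3.47)/2 × 0.5 = 1.48
  [1→2]: (3.47+3.62)/2 × 1 = 3.545
  [2→2.25]: (3.62+3.49)/2 × 0.25 = 0.88875
  [2.25→3.75]: (3.49+2.41)/2 × 1.5 = 4.425
  Sum = 10.95125 mg/L·h
Extrapolated tail: C_last / k_e = 2.41 / 0.341 = 7.067
AUC_0→∞ = 10.95125 + 7.067 = 18.01825 mg/L·h

AUC = 18.0 mg/L·h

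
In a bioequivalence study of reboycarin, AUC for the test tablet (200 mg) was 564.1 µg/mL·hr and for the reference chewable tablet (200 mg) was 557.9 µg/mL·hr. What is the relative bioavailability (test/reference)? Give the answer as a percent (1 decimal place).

F_rel = 101.1%

F_rel = (AUC_test/D_test) / (AUC_ref/D_ref)
      = (564.1/200) / (557.9/200)
      = 2.8205 / 2.7895 = 1.0111 = 101.11%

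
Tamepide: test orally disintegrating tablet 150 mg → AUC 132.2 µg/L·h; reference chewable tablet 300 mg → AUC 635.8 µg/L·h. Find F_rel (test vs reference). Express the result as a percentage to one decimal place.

F_rel = (AUC_test/D_test) / (AUC_ref/D_ref)
      = (132.2/150) / (635.8/300)
      = 0.881333 / 2.11933 = 0.4159 = 41.59%

F_rel = 41.6%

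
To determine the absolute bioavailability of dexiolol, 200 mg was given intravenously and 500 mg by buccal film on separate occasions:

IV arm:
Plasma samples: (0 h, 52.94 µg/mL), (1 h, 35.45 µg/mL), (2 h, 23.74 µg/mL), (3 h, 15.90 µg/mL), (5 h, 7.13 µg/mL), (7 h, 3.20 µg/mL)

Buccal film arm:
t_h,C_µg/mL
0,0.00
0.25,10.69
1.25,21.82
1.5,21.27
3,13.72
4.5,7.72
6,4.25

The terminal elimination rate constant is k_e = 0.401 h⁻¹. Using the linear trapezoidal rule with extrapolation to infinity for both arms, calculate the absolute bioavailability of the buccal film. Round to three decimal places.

Trapezoidal AUC_0→7 (IV):
  [0→1]: (52.94+35.45)/2 × 1 = 44.195
  [1→2]: (35.45+23.74)/2 × 1 = 29.595
  [2→3]: (23.74+15.90)/2 × 1 = 19.82
  [3→5]: (15.90+7.13)/2 × 2 = 23.03
  [5→7]: (7.13+3.20)/2 × 2 = 10.33
  Sum = 126.97 µg/mL·h
IV tail: 3.20/0.401 = 7.980; AUC_iv,0→∞ = 126.97 + 7.980 = 134.95 µg/mL·h
Trapezoidal AUC_0→6 (buccal film):
  [0→0.25]: (0.00+10.69)/2 × 0.25 = 1.33625
  [0.25→1.25]: (10.69+21.82)/2 × 1 = 16.255
  [1.25→1.5]: (21.82+21.27)/2 × 0.25 = 5.38625
  [1.5→3]: (21.27+13.72)/2 × 1.5 = 26.2425
  [3→4.5]: (13.72+7.72)/2 × 1.5 = 16.08
  [4.5→6]: (7.72+4.25)/2 × 1.5 = 8.9775
  Sum = 74.2775 µg/mL·h
buccal film tail: 4.25/0.401 = 10.599; AUC_ev,0→∞ = 74.2775 + 10.599 = 84.8765 µg/mL·h
F = (AUC_ev/D_ev)/(AUC_iv/D_iv) = (84.8765/500)/(134.95/200) = 0.169753/0.67475 = 0.2516

F = 0.252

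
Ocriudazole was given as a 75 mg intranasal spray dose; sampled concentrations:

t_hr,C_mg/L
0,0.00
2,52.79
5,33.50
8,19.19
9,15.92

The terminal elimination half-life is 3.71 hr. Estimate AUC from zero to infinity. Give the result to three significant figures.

Trapezoidal AUC_0→9:
  [0→2]: (0.00+52.79)/2 × 2 = 52.79
  [2→5]: (52.79+33.50)/2 × 3 = 129.435
  [5→8]: (33.50+19.19)/2 × 3 = 79.035
  [8→9]: (19.19+15.92)/2 × 1 = 17.555
  Sum = 278.815 mg/L·hr
k_e = ln2 / t½ = 0.693147 / 3.71 = 0.1868 hr^-1
Extrapolated tail: C_last / k_e = 15.92 / 0.1868 = 85.225
AUC_0→∞ = 278.815 + 85.225 = 364.04 mg/L·hr

AUC = 364 mg/L·hr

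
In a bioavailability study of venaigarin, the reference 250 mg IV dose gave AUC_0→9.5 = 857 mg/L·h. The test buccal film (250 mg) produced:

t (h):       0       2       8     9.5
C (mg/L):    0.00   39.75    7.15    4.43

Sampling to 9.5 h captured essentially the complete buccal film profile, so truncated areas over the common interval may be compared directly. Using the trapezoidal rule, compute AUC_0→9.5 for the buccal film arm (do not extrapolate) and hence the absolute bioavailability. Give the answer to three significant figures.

Trapezoidal AUC_0→9.5 (buccal film):
  [0→2]: (0.00+39.75)/2 × 2 = 39.75
  [2→8]: (39.75+7.15)/2 × 6 = 140.7
  [8→9.5]: (7.15+4.43)/2 × 1.5 = 8.685
  Sum = 189.135 mg/L·h
F = (AUC_ev/D_ev)/(AUC_iv/D_iv) = (189.135/250)/(857/250) = 0.75654/3.428 = 0.2207

F = 0.221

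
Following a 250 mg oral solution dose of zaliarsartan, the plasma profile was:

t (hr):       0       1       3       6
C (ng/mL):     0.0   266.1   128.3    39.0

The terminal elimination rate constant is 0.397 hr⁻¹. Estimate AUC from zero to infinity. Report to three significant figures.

AUC = 877 ng/mL·hr

Trapezoidal AUC_0→6:
  [0→1]: (0.0+266.1)/2 × 1 = 133.05
  [1→3]: (266.1+128.3)/2 × 2 = 394.4
  [3→6]: (128.3+39.0)/2 × 3 = 250.95
  Sum = 778.4 ng/mL·hr
Extrapolated tail: C_last / k_e = 39.0 / 0.397 = 98.237
AUC_0→∞ = 778.4 + 98.237 = 876.637 ng/mL·hr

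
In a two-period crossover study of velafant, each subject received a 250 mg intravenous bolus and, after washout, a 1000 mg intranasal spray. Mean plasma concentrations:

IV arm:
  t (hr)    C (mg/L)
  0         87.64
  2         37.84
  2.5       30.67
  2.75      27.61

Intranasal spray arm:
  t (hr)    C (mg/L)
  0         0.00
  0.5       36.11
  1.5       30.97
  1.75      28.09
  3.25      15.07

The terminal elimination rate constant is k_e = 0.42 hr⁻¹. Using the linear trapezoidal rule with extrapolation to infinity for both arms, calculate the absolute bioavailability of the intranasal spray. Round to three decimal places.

F = 0.137

Trapezoidal AUC_0→2.75 (IV):
  [0→2]: (87.64+37.84)/2 × 2 = 125.48
  [2→2.5]: (37.84+30.67)/2 × 0.5 = 17.1275
  [2.5→2.75]: (30.67+27.61)/2 × 0.25 = 7.285
  Sum = 149.8925 mg/L·hr
IV tail: 27.61/0.42 = 65.738; AUC_iv,0→∞ = 149.8925 + 65.738 = 215.6305 mg/L·hr
Trapezoidal AUC_0→3.25 (intranasal spray):
  [0→0.5]: (0.00+36.11)/2 × 0.5 = 9.0275
  [0.5→1.5]: (36.11+30.97)/2 × 1 = 33.54
  [1.5→1.75]: (30.97+28.09)/2 × 0.25 = 7.3825
  [1.75→3.25]: (28.09+15.07)/2 × 1.5 = 32.37
  Sum = 82.32 mg/L·hr
intranasal spray tail: 15.07/0.42 = 35.881; AUC_ev,0→∞ = 82.32 + 35.881 = 118.201 mg/L·hr
F = (AUC_ev/D_ev)/(AUC_iv/D_iv) = (118.201/1000)/(215.6305/250) = 0.118201/0.862522 = 0.1370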